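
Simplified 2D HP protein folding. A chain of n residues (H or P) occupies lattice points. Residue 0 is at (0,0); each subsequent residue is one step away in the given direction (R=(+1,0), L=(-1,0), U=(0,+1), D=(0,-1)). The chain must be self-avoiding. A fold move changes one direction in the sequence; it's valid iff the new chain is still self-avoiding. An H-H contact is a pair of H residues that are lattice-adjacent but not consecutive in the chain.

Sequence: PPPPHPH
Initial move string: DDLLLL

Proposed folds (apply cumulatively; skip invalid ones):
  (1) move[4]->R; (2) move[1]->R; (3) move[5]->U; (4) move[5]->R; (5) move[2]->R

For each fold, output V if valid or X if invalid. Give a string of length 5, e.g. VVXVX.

Initial: DDLLLL -> [(0, 0), (0, -1), (0, -2), (-1, -2), (-2, -2), (-3, -2), (-4, -2)]
Fold 1: move[4]->R => DDLLRL INVALID (collision), skipped
Fold 2: move[1]->R => DRLLLL INVALID (collision), skipped
Fold 3: move[5]->U => DDLLLU VALID
Fold 4: move[5]->R => DDLLLR INVALID (collision), skipped
Fold 5: move[2]->R => DDRLLU INVALID (collision), skipped

Answer: XXVXX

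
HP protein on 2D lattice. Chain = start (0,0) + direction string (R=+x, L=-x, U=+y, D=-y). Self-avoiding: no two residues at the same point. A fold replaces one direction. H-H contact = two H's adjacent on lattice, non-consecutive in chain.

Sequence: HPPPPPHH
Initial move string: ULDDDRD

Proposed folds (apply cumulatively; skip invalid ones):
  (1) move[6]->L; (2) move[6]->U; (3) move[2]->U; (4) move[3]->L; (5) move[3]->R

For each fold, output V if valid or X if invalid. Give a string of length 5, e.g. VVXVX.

Initial: ULDDDRD -> [(0, 0), (0, 1), (-1, 1), (-1, 0), (-1, -1), (-1, -2), (0, -2), (0, -3)]
Fold 1: move[6]->L => ULDDDRL INVALID (collision), skipped
Fold 2: move[6]->U => ULDDDRU VALID
Fold 3: move[2]->U => ULUDDRU INVALID (collision), skipped
Fold 4: move[3]->L => ULDLDRU INVALID (collision), skipped
Fold 5: move[3]->R => ULDRDRU INVALID (collision), skipped

Answer: XVXXX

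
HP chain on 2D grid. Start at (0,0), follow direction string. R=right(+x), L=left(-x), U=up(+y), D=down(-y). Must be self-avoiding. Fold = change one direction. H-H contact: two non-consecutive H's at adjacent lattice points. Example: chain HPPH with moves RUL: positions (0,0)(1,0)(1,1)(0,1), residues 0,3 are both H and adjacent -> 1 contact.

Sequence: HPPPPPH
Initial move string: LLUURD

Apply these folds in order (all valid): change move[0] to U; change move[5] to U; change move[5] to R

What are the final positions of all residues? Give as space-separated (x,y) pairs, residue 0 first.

Initial moves: LLUURD
Fold: move[0]->U => ULUURD (positions: [(0, 0), (0, 1), (-1, 1), (-1, 2), (-1, 3), (0, 3), (0, 2)])
Fold: move[5]->U => ULUURU (positions: [(0, 0), (0, 1), (-1, 1), (-1, 2), (-1, 3), (0, 3), (0, 4)])
Fold: move[5]->R => ULUURR (positions: [(0, 0), (0, 1), (-1, 1), (-1, 2), (-1, 3), (0, 3), (1, 3)])

Answer: (0,0) (0,1) (-1,1) (-1,2) (-1,3) (0,3) (1,3)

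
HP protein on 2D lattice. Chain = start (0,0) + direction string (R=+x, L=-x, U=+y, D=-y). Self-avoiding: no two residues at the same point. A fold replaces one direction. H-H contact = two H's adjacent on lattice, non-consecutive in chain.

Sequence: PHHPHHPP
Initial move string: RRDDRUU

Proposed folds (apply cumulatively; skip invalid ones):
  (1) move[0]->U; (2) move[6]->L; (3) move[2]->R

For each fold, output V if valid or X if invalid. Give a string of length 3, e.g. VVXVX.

Initial: RRDDRUU -> [(0, 0), (1, 0), (2, 0), (2, -1), (2, -2), (3, -2), (3, -1), (3, 0)]
Fold 1: move[0]->U => URDDRUU VALID
Fold 2: move[6]->L => URDDRUL INVALID (collision), skipped
Fold 3: move[2]->R => URRDRUU VALID

Answer: VXV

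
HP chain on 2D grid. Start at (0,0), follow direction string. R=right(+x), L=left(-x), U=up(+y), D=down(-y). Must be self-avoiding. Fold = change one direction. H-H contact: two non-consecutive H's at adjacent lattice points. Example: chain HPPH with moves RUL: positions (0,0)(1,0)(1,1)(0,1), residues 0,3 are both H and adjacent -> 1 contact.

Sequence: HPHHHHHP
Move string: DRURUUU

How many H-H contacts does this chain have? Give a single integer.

Positions: [(0, 0), (0, -1), (1, -1), (1, 0), (2, 0), (2, 1), (2, 2), (2, 3)]
H-H contact: residue 0 @(0,0) - residue 3 @(1, 0)

Answer: 1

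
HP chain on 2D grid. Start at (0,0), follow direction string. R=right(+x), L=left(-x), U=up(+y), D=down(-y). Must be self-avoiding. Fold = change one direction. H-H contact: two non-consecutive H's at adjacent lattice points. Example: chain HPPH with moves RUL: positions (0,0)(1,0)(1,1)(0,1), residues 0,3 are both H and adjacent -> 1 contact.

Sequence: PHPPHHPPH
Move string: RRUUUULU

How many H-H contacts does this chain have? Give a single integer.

Answer: 0

Derivation:
Positions: [(0, 0), (1, 0), (2, 0), (2, 1), (2, 2), (2, 3), (2, 4), (1, 4), (1, 5)]
No H-H contacts found.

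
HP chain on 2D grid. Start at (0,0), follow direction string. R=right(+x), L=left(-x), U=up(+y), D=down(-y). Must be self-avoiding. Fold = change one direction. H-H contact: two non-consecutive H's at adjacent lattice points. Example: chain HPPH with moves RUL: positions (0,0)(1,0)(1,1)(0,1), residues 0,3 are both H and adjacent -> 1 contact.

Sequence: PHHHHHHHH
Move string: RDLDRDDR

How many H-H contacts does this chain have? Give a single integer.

Answer: 1

Derivation:
Positions: [(0, 0), (1, 0), (1, -1), (0, -1), (0, -2), (1, -2), (1, -3), (1, -4), (2, -4)]
H-H contact: residue 2 @(1,-1) - residue 5 @(1, -2)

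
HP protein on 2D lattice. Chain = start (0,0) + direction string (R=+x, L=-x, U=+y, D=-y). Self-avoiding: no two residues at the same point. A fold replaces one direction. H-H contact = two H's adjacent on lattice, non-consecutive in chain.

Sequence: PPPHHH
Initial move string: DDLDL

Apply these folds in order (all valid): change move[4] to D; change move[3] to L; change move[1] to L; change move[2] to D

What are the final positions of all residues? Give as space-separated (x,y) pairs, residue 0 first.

Answer: (0,0) (0,-1) (-1,-1) (-1,-2) (-2,-2) (-2,-3)

Derivation:
Initial moves: DDLDL
Fold: move[4]->D => DDLDD (positions: [(0, 0), (0, -1), (0, -2), (-1, -2), (-1, -3), (-1, -4)])
Fold: move[3]->L => DDLLD (positions: [(0, 0), (0, -1), (0, -2), (-1, -2), (-2, -2), (-2, -3)])
Fold: move[1]->L => DLLLD (positions: [(0, 0), (0, -1), (-1, -1), (-2, -1), (-3, -1), (-3, -2)])
Fold: move[2]->D => DLDLD (positions: [(0, 0), (0, -1), (-1, -1), (-1, -2), (-2, -2), (-2, -3)])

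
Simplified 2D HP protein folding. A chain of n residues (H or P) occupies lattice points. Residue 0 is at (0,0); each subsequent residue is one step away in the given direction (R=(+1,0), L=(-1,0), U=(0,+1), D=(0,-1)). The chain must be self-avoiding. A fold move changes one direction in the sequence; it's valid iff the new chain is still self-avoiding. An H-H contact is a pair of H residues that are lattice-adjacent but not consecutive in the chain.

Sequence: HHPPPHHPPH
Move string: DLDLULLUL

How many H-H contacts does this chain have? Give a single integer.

Positions: [(0, 0), (0, -1), (-1, -1), (-1, -2), (-2, -2), (-2, -1), (-3, -1), (-4, -1), (-4, 0), (-5, 0)]
No H-H contacts found.

Answer: 0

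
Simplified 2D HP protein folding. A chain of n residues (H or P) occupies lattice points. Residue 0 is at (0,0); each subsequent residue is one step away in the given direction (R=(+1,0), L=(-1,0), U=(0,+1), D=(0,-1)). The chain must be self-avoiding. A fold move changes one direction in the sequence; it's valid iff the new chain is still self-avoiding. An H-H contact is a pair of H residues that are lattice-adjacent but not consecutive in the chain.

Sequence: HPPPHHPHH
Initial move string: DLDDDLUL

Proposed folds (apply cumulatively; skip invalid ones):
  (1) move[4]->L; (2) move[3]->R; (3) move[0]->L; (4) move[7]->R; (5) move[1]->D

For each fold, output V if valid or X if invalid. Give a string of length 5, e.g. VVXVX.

Initial: DLDDDLUL -> [(0, 0), (0, -1), (-1, -1), (-1, -2), (-1, -3), (-1, -4), (-2, -4), (-2, -3), (-3, -3)]
Fold 1: move[4]->L => DLDDLLUL VALID
Fold 2: move[3]->R => DLDRLLUL INVALID (collision), skipped
Fold 3: move[0]->L => LLDDLLUL VALID
Fold 4: move[7]->R => LLDDLLUR VALID
Fold 5: move[1]->D => LDDDLLUR VALID

Answer: VXVVV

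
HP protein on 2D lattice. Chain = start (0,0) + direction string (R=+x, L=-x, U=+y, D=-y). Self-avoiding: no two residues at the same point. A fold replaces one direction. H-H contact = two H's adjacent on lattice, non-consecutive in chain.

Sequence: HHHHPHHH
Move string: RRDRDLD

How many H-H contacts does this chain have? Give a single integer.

Positions: [(0, 0), (1, 0), (2, 0), (2, -1), (3, -1), (3, -2), (2, -2), (2, -3)]
H-H contact: residue 3 @(2,-1) - residue 6 @(2, -2)

Answer: 1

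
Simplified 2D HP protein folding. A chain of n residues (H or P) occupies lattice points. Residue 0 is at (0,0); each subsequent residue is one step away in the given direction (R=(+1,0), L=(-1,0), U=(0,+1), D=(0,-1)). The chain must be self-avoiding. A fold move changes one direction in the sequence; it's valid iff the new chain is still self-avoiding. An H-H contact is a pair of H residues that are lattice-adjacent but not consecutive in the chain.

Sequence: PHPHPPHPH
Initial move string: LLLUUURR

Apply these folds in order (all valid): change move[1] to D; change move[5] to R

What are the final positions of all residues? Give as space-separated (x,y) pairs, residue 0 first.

Answer: (0,0) (-1,0) (-1,-1) (-2,-1) (-2,0) (-2,1) (-1,1) (0,1) (1,1)

Derivation:
Initial moves: LLLUUURR
Fold: move[1]->D => LDLUUURR (positions: [(0, 0), (-1, 0), (-1, -1), (-2, -1), (-2, 0), (-2, 1), (-2, 2), (-1, 2), (0, 2)])
Fold: move[5]->R => LDLUURRR (positions: [(0, 0), (-1, 0), (-1, -1), (-2, -1), (-2, 0), (-2, 1), (-1, 1), (0, 1), (1, 1)])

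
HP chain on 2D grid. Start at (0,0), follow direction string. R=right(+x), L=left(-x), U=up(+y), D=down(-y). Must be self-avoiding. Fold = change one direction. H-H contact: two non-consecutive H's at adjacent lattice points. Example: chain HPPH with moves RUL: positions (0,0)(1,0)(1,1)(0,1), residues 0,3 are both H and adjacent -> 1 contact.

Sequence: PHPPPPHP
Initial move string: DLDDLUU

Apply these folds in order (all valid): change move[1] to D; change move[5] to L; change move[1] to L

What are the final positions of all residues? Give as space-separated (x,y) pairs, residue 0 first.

Answer: (0,0) (0,-1) (-1,-1) (-1,-2) (-1,-3) (-2,-3) (-3,-3) (-3,-2)

Derivation:
Initial moves: DLDDLUU
Fold: move[1]->D => DDDDLUU (positions: [(0, 0), (0, -1), (0, -2), (0, -3), (0, -4), (-1, -4), (-1, -3), (-1, -2)])
Fold: move[5]->L => DDDDLLU (positions: [(0, 0), (0, -1), (0, -2), (0, -3), (0, -4), (-1, -4), (-2, -4), (-2, -3)])
Fold: move[1]->L => DLDDLLU (positions: [(0, 0), (0, -1), (-1, -1), (-1, -2), (-1, -3), (-2, -3), (-3, -3), (-3, -2)])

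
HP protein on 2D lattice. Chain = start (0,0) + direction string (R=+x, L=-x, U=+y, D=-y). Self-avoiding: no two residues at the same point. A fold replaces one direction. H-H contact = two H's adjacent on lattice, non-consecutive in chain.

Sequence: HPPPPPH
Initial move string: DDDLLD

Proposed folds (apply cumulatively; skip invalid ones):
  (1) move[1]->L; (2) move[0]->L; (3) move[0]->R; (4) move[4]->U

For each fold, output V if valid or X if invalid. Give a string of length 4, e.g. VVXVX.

Initial: DDDLLD -> [(0, 0), (0, -1), (0, -2), (0, -3), (-1, -3), (-2, -3), (-2, -4)]
Fold 1: move[1]->L => DLDLLD VALID
Fold 2: move[0]->L => LLDLLD VALID
Fold 3: move[0]->R => RLDLLD INVALID (collision), skipped
Fold 4: move[4]->U => LLDLUD INVALID (collision), skipped

Answer: VVXX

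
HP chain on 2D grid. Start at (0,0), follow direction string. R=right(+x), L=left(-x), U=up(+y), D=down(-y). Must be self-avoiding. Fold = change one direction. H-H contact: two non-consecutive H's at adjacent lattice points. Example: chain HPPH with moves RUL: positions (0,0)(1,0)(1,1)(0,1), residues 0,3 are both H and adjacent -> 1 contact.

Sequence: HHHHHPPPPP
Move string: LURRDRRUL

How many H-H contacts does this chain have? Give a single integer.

Positions: [(0, 0), (-1, 0), (-1, 1), (0, 1), (1, 1), (1, 0), (2, 0), (3, 0), (3, 1), (2, 1)]
H-H contact: residue 0 @(0,0) - residue 3 @(0, 1)

Answer: 1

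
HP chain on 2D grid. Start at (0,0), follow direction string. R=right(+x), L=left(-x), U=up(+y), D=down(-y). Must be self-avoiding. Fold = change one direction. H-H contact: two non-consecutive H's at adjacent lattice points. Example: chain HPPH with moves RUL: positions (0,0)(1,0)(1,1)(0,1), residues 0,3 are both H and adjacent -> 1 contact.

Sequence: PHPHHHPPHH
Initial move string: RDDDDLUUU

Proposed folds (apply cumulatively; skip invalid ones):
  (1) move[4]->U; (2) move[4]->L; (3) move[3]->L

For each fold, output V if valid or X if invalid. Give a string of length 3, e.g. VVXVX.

Initial: RDDDDLUUU -> [(0, 0), (1, 0), (1, -1), (1, -2), (1, -3), (1, -4), (0, -4), (0, -3), (0, -2), (0, -1)]
Fold 1: move[4]->U => RDDDULUUU INVALID (collision), skipped
Fold 2: move[4]->L => RDDDLLUUU VALID
Fold 3: move[3]->L => RDDLLLUUU VALID

Answer: XVV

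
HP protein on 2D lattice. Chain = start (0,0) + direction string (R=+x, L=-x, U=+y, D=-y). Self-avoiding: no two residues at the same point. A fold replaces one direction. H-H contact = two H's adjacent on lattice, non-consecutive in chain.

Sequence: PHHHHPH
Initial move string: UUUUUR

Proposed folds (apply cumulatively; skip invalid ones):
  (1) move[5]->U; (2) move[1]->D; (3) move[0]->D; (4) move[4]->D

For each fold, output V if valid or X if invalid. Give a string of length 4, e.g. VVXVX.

Answer: VXXX

Derivation:
Initial: UUUUUR -> [(0, 0), (0, 1), (0, 2), (0, 3), (0, 4), (0, 5), (1, 5)]
Fold 1: move[5]->U => UUUUUU VALID
Fold 2: move[1]->D => UDUUUU INVALID (collision), skipped
Fold 3: move[0]->D => DUUUUU INVALID (collision), skipped
Fold 4: move[4]->D => UUUUDU INVALID (collision), skipped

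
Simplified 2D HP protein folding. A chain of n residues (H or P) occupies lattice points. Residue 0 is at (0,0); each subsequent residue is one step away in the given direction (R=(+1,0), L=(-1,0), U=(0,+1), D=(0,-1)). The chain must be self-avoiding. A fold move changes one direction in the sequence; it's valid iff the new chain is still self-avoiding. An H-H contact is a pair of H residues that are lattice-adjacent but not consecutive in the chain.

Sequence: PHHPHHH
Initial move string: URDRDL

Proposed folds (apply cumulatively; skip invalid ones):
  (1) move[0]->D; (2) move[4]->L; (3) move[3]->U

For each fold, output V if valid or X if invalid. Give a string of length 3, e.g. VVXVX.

Initial: URDRDL -> [(0, 0), (0, 1), (1, 1), (1, 0), (2, 0), (2, -1), (1, -1)]
Fold 1: move[0]->D => DRDRDL VALID
Fold 2: move[4]->L => DRDRLL INVALID (collision), skipped
Fold 3: move[3]->U => DRDUDL INVALID (collision), skipped

Answer: VXX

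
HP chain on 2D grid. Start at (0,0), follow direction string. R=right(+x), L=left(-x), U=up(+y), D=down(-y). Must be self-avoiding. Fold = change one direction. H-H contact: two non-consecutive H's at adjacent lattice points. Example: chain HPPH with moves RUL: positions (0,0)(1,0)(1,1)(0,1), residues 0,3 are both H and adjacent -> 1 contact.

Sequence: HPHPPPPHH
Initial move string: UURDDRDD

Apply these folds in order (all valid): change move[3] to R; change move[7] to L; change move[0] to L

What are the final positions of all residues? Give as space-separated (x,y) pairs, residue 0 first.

Initial moves: UURDDRDD
Fold: move[3]->R => UURRDRDD (positions: [(0, 0), (0, 1), (0, 2), (1, 2), (2, 2), (2, 1), (3, 1), (3, 0), (3, -1)])
Fold: move[7]->L => UURRDRDL (positions: [(0, 0), (0, 1), (0, 2), (1, 2), (2, 2), (2, 1), (3, 1), (3, 0), (2, 0)])
Fold: move[0]->L => LURRDRDL (positions: [(0, 0), (-1, 0), (-1, 1), (0, 1), (1, 1), (1, 0), (2, 0), (2, -1), (1, -1)])

Answer: (0,0) (-1,0) (-1,1) (0,1) (1,1) (1,0) (2,0) (2,-1) (1,-1)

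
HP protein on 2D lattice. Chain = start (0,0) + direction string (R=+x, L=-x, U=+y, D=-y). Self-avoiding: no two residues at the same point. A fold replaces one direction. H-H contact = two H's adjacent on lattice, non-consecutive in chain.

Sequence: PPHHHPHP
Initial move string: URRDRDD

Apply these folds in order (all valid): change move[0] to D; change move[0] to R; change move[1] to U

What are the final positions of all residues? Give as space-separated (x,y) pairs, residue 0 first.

Answer: (0,0) (1,0) (1,1) (2,1) (2,0) (3,0) (3,-1) (3,-2)

Derivation:
Initial moves: URRDRDD
Fold: move[0]->D => DRRDRDD (positions: [(0, 0), (0, -1), (1, -1), (2, -1), (2, -2), (3, -2), (3, -3), (3, -4)])
Fold: move[0]->R => RRRDRDD (positions: [(0, 0), (1, 0), (2, 0), (3, 0), (3, -1), (4, -1), (4, -2), (4, -3)])
Fold: move[1]->U => RURDRDD (positions: [(0, 0), (1, 0), (1, 1), (2, 1), (2, 0), (3, 0), (3, -1), (3, -2)])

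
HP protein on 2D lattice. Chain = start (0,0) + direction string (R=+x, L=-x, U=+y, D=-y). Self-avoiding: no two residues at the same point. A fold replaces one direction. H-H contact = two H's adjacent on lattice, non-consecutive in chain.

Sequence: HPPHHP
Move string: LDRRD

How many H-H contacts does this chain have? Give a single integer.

Positions: [(0, 0), (-1, 0), (-1, -1), (0, -1), (1, -1), (1, -2)]
H-H contact: residue 0 @(0,0) - residue 3 @(0, -1)

Answer: 1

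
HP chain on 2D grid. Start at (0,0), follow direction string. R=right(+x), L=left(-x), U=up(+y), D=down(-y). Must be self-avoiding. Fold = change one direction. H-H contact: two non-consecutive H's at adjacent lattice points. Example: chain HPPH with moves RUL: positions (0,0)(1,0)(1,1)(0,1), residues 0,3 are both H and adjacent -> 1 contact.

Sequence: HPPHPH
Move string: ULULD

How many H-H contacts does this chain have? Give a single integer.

Answer: 0

Derivation:
Positions: [(0, 0), (0, 1), (-1, 1), (-1, 2), (-2, 2), (-2, 1)]
No H-H contacts found.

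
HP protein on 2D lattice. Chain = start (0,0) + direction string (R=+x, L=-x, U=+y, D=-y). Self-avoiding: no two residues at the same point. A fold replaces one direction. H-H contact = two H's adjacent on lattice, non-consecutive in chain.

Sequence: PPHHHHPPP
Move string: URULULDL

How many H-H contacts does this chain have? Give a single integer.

Answer: 0

Derivation:
Positions: [(0, 0), (0, 1), (1, 1), (1, 2), (0, 2), (0, 3), (-1, 3), (-1, 2), (-2, 2)]
No H-H contacts found.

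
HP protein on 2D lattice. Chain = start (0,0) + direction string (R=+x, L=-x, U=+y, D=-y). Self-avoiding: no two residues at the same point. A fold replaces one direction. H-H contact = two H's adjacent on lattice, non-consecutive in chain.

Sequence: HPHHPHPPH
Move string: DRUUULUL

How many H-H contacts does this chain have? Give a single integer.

Answer: 1

Derivation:
Positions: [(0, 0), (0, -1), (1, -1), (1, 0), (1, 1), (1, 2), (0, 2), (0, 3), (-1, 3)]
H-H contact: residue 0 @(0,0) - residue 3 @(1, 0)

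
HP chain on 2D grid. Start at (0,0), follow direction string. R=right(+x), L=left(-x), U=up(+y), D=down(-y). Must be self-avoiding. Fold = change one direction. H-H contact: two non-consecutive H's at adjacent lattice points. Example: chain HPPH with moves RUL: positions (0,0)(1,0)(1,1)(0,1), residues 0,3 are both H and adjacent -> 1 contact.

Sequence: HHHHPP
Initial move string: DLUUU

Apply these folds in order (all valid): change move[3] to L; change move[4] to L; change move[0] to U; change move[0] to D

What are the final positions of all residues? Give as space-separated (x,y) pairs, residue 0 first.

Initial moves: DLUUU
Fold: move[3]->L => DLULU (positions: [(0, 0), (0, -1), (-1, -1), (-1, 0), (-2, 0), (-2, 1)])
Fold: move[4]->L => DLULL (positions: [(0, 0), (0, -1), (-1, -1), (-1, 0), (-2, 0), (-3, 0)])
Fold: move[0]->U => ULULL (positions: [(0, 0), (0, 1), (-1, 1), (-1, 2), (-2, 2), (-3, 2)])
Fold: move[0]->D => DLULL (positions: [(0, 0), (0, -1), (-1, -1), (-1, 0), (-2, 0), (-3, 0)])

Answer: (0,0) (0,-1) (-1,-1) (-1,0) (-2,0) (-3,0)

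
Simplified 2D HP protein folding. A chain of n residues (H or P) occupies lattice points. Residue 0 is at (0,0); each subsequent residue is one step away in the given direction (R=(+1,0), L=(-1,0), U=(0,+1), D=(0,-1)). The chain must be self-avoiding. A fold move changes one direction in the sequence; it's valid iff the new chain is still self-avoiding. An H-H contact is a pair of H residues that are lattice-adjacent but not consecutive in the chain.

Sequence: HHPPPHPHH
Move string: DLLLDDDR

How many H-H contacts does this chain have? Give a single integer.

Positions: [(0, 0), (0, -1), (-1, -1), (-2, -1), (-3, -1), (-3, -2), (-3, -3), (-3, -4), (-2, -4)]
No H-H contacts found.

Answer: 0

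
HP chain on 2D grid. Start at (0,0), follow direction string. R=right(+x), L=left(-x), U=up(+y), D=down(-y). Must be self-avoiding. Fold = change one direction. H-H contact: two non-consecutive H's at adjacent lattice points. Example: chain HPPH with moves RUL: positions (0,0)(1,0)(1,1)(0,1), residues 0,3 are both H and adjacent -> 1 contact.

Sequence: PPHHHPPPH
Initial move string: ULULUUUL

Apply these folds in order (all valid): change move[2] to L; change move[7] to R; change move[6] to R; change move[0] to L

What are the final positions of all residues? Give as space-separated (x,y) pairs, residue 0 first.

Answer: (0,0) (-1,0) (-2,0) (-3,0) (-4,0) (-4,1) (-4,2) (-3,2) (-2,2)

Derivation:
Initial moves: ULULUUUL
Fold: move[2]->L => ULLLUUUL (positions: [(0, 0), (0, 1), (-1, 1), (-2, 1), (-3, 1), (-3, 2), (-3, 3), (-3, 4), (-4, 4)])
Fold: move[7]->R => ULLLUUUR (positions: [(0, 0), (0, 1), (-1, 1), (-2, 1), (-3, 1), (-3, 2), (-3, 3), (-3, 4), (-2, 4)])
Fold: move[6]->R => ULLLUURR (positions: [(0, 0), (0, 1), (-1, 1), (-2, 1), (-3, 1), (-3, 2), (-3, 3), (-2, 3), (-1, 3)])
Fold: move[0]->L => LLLLUURR (positions: [(0, 0), (-1, 0), (-2, 0), (-3, 0), (-4, 0), (-4, 1), (-4, 2), (-3, 2), (-2, 2)])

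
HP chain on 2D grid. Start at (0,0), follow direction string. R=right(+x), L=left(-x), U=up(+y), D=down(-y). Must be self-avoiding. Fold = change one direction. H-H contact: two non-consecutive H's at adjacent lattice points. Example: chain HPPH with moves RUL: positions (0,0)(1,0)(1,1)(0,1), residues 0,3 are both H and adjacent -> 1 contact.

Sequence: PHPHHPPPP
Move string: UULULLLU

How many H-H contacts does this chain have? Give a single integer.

Answer: 0

Derivation:
Positions: [(0, 0), (0, 1), (0, 2), (-1, 2), (-1, 3), (-2, 3), (-3, 3), (-4, 3), (-4, 4)]
No H-H contacts found.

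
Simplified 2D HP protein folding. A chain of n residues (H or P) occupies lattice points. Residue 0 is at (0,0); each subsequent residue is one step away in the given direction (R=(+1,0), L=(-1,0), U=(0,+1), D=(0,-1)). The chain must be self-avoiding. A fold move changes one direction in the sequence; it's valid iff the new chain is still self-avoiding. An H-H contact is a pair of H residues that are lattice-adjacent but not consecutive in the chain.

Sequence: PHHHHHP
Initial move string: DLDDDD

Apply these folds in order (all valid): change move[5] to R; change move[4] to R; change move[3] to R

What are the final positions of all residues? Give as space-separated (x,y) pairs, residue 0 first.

Initial moves: DLDDDD
Fold: move[5]->R => DLDDDR (positions: [(0, 0), (0, -1), (-1, -1), (-1, -2), (-1, -3), (-1, -4), (0, -4)])
Fold: move[4]->R => DLDDRR (positions: [(0, 0), (0, -1), (-1, -1), (-1, -2), (-1, -3), (0, -3), (1, -3)])
Fold: move[3]->R => DLDRRR (positions: [(0, 0), (0, -1), (-1, -1), (-1, -2), (0, -2), (1, -2), (2, -2)])

Answer: (0,0) (0,-1) (-1,-1) (-1,-2) (0,-2) (1,-2) (2,-2)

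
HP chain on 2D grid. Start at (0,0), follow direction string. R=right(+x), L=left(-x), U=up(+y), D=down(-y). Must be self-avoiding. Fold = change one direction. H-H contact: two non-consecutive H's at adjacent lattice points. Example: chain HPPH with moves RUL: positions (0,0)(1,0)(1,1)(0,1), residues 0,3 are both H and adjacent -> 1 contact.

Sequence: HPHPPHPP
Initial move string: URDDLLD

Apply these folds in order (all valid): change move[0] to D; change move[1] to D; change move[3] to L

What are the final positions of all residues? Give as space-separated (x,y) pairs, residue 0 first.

Answer: (0,0) (0,-1) (0,-2) (0,-3) (-1,-3) (-2,-3) (-3,-3) (-3,-4)

Derivation:
Initial moves: URDDLLD
Fold: move[0]->D => DRDDLLD (positions: [(0, 0), (0, -1), (1, -1), (1, -2), (1, -3), (0, -3), (-1, -3), (-1, -4)])
Fold: move[1]->D => DDDDLLD (positions: [(0, 0), (0, -1), (0, -2), (0, -3), (0, -4), (-1, -4), (-2, -4), (-2, -5)])
Fold: move[3]->L => DDDLLLD (positions: [(0, 0), (0, -1), (0, -2), (0, -3), (-1, -3), (-2, -3), (-3, -3), (-3, -4)])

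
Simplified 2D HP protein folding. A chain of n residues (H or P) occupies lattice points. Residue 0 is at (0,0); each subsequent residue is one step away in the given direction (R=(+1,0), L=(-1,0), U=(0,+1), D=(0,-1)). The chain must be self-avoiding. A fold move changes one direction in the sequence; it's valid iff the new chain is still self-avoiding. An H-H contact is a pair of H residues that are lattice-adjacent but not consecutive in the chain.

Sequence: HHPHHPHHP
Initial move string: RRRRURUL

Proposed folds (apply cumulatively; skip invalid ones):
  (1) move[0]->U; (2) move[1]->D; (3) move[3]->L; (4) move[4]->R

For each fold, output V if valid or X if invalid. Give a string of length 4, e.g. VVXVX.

Initial: RRRRURUL -> [(0, 0), (1, 0), (2, 0), (3, 0), (4, 0), (4, 1), (5, 1), (5, 2), (4, 2)]
Fold 1: move[0]->U => URRRURUL VALID
Fold 2: move[1]->D => UDRRURUL INVALID (collision), skipped
Fold 3: move[3]->L => URRLURUL INVALID (collision), skipped
Fold 4: move[4]->R => URRRRRUL VALID

Answer: VXXV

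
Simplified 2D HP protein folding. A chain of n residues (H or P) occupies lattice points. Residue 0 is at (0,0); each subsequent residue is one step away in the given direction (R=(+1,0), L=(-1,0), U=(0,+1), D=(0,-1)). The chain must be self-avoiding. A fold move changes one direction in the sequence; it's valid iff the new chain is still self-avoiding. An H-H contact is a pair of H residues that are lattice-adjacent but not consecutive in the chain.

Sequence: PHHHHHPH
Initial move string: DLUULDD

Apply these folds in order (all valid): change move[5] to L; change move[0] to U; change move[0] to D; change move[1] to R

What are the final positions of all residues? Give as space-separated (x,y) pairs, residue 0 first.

Initial moves: DLUULDD
Fold: move[5]->L => DLUULLD (positions: [(0, 0), (0, -1), (-1, -1), (-1, 0), (-1, 1), (-2, 1), (-3, 1), (-3, 0)])
Fold: move[0]->U => ULUULLD (positions: [(0, 0), (0, 1), (-1, 1), (-1, 2), (-1, 3), (-2, 3), (-3, 3), (-3, 2)])
Fold: move[0]->D => DLUULLD (positions: [(0, 0), (0, -1), (-1, -1), (-1, 0), (-1, 1), (-2, 1), (-3, 1), (-3, 0)])
Fold: move[1]->R => DRUULLD (positions: [(0, 0), (0, -1), (1, -1), (1, 0), (1, 1), (0, 1), (-1, 1), (-1, 0)])

Answer: (0,0) (0,-1) (1,-1) (1,0) (1,1) (0,1) (-1,1) (-1,0)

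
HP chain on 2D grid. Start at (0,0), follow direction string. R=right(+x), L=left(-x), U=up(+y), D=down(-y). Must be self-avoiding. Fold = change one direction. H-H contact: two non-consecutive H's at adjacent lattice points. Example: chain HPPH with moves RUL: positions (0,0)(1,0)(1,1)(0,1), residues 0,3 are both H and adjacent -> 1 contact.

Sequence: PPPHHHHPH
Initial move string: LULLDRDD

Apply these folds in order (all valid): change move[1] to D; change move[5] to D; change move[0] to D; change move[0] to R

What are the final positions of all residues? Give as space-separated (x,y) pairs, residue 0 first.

Initial moves: LULLDRDD
Fold: move[1]->D => LDLLDRDD (positions: [(0, 0), (-1, 0), (-1, -1), (-2, -1), (-3, -1), (-3, -2), (-2, -2), (-2, -3), (-2, -4)])
Fold: move[5]->D => LDLLDDDD (positions: [(0, 0), (-1, 0), (-1, -1), (-2, -1), (-3, -1), (-3, -2), (-3, -3), (-3, -4), (-3, -5)])
Fold: move[0]->D => DDLLDDDD (positions: [(0, 0), (0, -1), (0, -2), (-1, -2), (-2, -2), (-2, -3), (-2, -4), (-2, -5), (-2, -6)])
Fold: move[0]->R => RDLLDDDD (positions: [(0, 0), (1, 0), (1, -1), (0, -1), (-1, -1), (-1, -2), (-1, -3), (-1, -4), (-1, -5)])

Answer: (0,0) (1,0) (1,-1) (0,-1) (-1,-1) (-1,-2) (-1,-3) (-1,-4) (-1,-5)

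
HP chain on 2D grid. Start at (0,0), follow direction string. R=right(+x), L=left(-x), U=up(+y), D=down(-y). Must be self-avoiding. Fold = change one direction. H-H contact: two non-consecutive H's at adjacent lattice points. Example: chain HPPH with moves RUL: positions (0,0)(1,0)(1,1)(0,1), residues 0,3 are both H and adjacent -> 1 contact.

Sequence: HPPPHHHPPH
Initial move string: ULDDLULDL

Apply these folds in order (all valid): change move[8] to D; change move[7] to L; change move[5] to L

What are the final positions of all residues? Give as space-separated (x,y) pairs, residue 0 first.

Initial moves: ULDDLULDL
Fold: move[8]->D => ULDDLULDD (positions: [(0, 0), (0, 1), (-1, 1), (-1, 0), (-1, -1), (-2, -1), (-2, 0), (-3, 0), (-3, -1), (-3, -2)])
Fold: move[7]->L => ULDDLULLD (positions: [(0, 0), (0, 1), (-1, 1), (-1, 0), (-1, -1), (-2, -1), (-2, 0), (-3, 0), (-4, 0), (-4, -1)])
Fold: move[5]->L => ULDDLLLLD (positions: [(0, 0), (0, 1), (-1, 1), (-1, 0), (-1, -1), (-2, -1), (-3, -1), (-4, -1), (-5, -1), (-5, -2)])

Answer: (0,0) (0,1) (-1,1) (-1,0) (-1,-1) (-2,-1) (-3,-1) (-4,-1) (-5,-1) (-5,-2)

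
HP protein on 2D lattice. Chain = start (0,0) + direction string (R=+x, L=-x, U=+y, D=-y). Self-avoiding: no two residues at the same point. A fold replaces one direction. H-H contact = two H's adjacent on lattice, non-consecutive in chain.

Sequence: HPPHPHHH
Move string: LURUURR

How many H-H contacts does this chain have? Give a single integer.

Answer: 1

Derivation:
Positions: [(0, 0), (-1, 0), (-1, 1), (0, 1), (0, 2), (0, 3), (1, 3), (2, 3)]
H-H contact: residue 0 @(0,0) - residue 3 @(0, 1)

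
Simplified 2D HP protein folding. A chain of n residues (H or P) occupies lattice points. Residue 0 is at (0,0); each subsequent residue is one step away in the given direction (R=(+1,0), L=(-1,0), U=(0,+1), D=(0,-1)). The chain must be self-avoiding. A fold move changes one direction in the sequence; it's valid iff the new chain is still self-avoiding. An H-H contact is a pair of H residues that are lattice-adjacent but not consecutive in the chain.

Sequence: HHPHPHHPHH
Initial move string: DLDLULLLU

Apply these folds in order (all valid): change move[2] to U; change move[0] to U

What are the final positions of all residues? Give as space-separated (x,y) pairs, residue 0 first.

Initial moves: DLDLULLLU
Fold: move[2]->U => DLULULLLU (positions: [(0, 0), (0, -1), (-1, -1), (-1, 0), (-2, 0), (-2, 1), (-3, 1), (-4, 1), (-5, 1), (-5, 2)])
Fold: move[0]->U => ULULULLLU (positions: [(0, 0), (0, 1), (-1, 1), (-1, 2), (-2, 2), (-2, 3), (-3, 3), (-4, 3), (-5, 3), (-5, 4)])

Answer: (0,0) (0,1) (-1,1) (-1,2) (-2,2) (-2,3) (-3,3) (-4,3) (-5,3) (-5,4)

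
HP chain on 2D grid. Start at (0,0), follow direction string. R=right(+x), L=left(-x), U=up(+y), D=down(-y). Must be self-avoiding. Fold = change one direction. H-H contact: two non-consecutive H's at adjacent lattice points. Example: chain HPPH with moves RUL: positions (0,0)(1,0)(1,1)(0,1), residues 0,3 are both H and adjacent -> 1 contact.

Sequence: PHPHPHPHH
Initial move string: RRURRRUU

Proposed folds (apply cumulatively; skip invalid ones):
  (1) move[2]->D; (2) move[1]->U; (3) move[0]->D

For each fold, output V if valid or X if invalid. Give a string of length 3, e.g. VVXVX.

Answer: VXV

Derivation:
Initial: RRURRRUU -> [(0, 0), (1, 0), (2, 0), (2, 1), (3, 1), (4, 1), (5, 1), (5, 2), (5, 3)]
Fold 1: move[2]->D => RRDRRRUU VALID
Fold 2: move[1]->U => RUDRRRUU INVALID (collision), skipped
Fold 3: move[0]->D => DRDRRRUU VALID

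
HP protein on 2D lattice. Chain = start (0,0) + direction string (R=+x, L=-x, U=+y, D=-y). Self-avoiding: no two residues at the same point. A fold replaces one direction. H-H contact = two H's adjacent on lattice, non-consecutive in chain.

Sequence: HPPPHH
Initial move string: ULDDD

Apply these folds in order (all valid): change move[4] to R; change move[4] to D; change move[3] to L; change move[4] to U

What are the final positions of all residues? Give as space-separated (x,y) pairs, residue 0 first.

Answer: (0,0) (0,1) (-1,1) (-1,0) (-2,0) (-2,1)

Derivation:
Initial moves: ULDDD
Fold: move[4]->R => ULDDR (positions: [(0, 0), (0, 1), (-1, 1), (-1, 0), (-1, -1), (0, -1)])
Fold: move[4]->D => ULDDD (positions: [(0, 0), (0, 1), (-1, 1), (-1, 0), (-1, -1), (-1, -2)])
Fold: move[3]->L => ULDLD (positions: [(0, 0), (0, 1), (-1, 1), (-1, 0), (-2, 0), (-2, -1)])
Fold: move[4]->U => ULDLU (positions: [(0, 0), (0, 1), (-1, 1), (-1, 0), (-2, 0), (-2, 1)])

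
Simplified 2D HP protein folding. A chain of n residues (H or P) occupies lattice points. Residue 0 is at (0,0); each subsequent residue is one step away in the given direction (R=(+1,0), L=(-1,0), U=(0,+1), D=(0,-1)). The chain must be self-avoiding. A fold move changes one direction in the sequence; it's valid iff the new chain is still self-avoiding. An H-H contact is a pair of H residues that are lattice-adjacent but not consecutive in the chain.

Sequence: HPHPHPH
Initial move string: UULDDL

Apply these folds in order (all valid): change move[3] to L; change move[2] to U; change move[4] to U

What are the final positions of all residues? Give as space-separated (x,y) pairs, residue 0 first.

Initial moves: UULDDL
Fold: move[3]->L => UULLDL (positions: [(0, 0), (0, 1), (0, 2), (-1, 2), (-2, 2), (-2, 1), (-3, 1)])
Fold: move[2]->U => UUULDL (positions: [(0, 0), (0, 1), (0, 2), (0, 3), (-1, 3), (-1, 2), (-2, 2)])
Fold: move[4]->U => UUULUL (positions: [(0, 0), (0, 1), (0, 2), (0, 3), (-1, 3), (-1, 4), (-2, 4)])

Answer: (0,0) (0,1) (0,2) (0,3) (-1,3) (-1,4) (-2,4)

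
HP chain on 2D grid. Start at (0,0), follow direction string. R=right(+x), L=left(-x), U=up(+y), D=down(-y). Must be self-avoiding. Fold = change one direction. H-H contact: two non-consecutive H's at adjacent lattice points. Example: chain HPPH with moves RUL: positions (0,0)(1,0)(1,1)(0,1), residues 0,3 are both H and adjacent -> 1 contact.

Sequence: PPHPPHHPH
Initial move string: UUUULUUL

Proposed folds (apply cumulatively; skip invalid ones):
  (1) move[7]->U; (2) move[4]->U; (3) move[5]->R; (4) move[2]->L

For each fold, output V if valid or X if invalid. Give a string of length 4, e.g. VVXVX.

Initial: UUUULUUL -> [(0, 0), (0, 1), (0, 2), (0, 3), (0, 4), (-1, 4), (-1, 5), (-1, 6), (-2, 6)]
Fold 1: move[7]->U => UUUULUUU VALID
Fold 2: move[4]->U => UUUUUUUU VALID
Fold 3: move[5]->R => UUUUURUU VALID
Fold 4: move[2]->L => UULUURUU VALID

Answer: VVVV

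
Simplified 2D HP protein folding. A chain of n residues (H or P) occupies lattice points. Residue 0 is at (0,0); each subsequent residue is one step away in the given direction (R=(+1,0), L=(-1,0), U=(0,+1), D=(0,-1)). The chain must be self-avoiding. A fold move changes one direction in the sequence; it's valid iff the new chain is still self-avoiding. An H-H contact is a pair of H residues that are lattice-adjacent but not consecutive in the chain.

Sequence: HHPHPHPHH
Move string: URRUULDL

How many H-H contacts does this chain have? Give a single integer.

Positions: [(0, 0), (0, 1), (1, 1), (2, 1), (2, 2), (2, 3), (1, 3), (1, 2), (0, 2)]
H-H contact: residue 1 @(0,1) - residue 8 @(0, 2)

Answer: 1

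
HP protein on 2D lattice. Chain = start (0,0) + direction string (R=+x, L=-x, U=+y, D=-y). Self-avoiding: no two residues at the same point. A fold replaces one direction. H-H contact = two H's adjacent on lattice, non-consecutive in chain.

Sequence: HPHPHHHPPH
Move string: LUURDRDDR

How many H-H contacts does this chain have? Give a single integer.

Answer: 2

Derivation:
Positions: [(0, 0), (-1, 0), (-1, 1), (-1, 2), (0, 2), (0, 1), (1, 1), (1, 0), (1, -1), (2, -1)]
H-H contact: residue 0 @(0,0) - residue 5 @(0, 1)
H-H contact: residue 2 @(-1,1) - residue 5 @(0, 1)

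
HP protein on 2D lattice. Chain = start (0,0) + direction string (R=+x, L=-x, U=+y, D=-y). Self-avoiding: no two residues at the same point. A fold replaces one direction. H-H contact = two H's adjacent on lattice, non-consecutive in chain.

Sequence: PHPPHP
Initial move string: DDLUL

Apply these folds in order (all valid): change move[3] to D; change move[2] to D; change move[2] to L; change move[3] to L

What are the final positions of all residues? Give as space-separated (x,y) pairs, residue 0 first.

Answer: (0,0) (0,-1) (0,-2) (-1,-2) (-2,-2) (-3,-2)

Derivation:
Initial moves: DDLUL
Fold: move[3]->D => DDLDL (positions: [(0, 0), (0, -1), (0, -2), (-1, -2), (-1, -3), (-2, -3)])
Fold: move[2]->D => DDDDL (positions: [(0, 0), (0, -1), (0, -2), (0, -3), (0, -4), (-1, -4)])
Fold: move[2]->L => DDLDL (positions: [(0, 0), (0, -1), (0, -2), (-1, -2), (-1, -3), (-2, -3)])
Fold: move[3]->L => DDLLL (positions: [(0, 0), (0, -1), (0, -2), (-1, -2), (-2, -2), (-3, -2)])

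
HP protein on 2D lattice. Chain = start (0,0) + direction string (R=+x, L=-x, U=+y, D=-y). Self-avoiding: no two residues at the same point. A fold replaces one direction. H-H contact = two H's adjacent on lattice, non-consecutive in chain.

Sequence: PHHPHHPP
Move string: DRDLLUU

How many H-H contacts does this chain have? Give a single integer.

Answer: 1

Derivation:
Positions: [(0, 0), (0, -1), (1, -1), (1, -2), (0, -2), (-1, -2), (-1, -1), (-1, 0)]
H-H contact: residue 1 @(0,-1) - residue 4 @(0, -2)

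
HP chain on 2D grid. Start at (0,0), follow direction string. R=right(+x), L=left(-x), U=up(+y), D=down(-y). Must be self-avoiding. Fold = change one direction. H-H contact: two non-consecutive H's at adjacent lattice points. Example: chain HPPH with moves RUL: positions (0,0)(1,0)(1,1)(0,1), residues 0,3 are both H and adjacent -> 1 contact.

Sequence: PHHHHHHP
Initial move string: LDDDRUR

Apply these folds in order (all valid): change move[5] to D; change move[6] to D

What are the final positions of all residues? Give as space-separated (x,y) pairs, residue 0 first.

Initial moves: LDDDRUR
Fold: move[5]->D => LDDDRDR (positions: [(0, 0), (-1, 0), (-1, -1), (-1, -2), (-1, -3), (0, -3), (0, -4), (1, -4)])
Fold: move[6]->D => LDDDRDD (positions: [(0, 0), (-1, 0), (-1, -1), (-1, -2), (-1, -3), (0, -3), (0, -4), (0, -5)])

Answer: (0,0) (-1,0) (-1,-1) (-1,-2) (-1,-3) (0,-3) (0,-4) (0,-5)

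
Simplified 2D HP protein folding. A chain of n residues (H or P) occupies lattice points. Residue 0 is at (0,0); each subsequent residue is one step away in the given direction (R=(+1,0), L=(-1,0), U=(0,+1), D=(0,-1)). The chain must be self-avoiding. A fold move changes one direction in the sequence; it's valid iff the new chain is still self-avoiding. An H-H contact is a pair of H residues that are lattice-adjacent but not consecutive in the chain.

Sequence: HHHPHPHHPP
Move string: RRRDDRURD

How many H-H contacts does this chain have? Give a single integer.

Positions: [(0, 0), (1, 0), (2, 0), (3, 0), (3, -1), (3, -2), (4, -2), (4, -1), (5, -1), (5, -2)]
H-H contact: residue 4 @(3,-1) - residue 7 @(4, -1)

Answer: 1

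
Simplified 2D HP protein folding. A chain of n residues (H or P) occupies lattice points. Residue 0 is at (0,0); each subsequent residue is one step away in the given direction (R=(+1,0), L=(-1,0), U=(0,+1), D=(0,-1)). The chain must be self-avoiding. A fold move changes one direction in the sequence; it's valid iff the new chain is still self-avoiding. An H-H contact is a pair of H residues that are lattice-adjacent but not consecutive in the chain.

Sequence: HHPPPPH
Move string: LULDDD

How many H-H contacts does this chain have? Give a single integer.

Answer: 0

Derivation:
Positions: [(0, 0), (-1, 0), (-1, 1), (-2, 1), (-2, 0), (-2, -1), (-2, -2)]
No H-H contacts found.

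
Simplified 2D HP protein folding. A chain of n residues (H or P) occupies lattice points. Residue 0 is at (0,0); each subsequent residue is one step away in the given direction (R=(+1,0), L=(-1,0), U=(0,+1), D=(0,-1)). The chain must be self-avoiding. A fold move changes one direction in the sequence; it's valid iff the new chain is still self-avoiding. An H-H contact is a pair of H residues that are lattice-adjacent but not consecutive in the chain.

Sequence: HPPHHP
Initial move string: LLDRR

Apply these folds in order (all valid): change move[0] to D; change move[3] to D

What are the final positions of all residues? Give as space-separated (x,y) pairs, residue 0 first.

Answer: (0,0) (0,-1) (-1,-1) (-1,-2) (-1,-3) (0,-3)

Derivation:
Initial moves: LLDRR
Fold: move[0]->D => DLDRR (positions: [(0, 0), (0, -1), (-1, -1), (-1, -2), (0, -2), (1, -2)])
Fold: move[3]->D => DLDDR (positions: [(0, 0), (0, -1), (-1, -1), (-1, -2), (-1, -3), (0, -3)])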